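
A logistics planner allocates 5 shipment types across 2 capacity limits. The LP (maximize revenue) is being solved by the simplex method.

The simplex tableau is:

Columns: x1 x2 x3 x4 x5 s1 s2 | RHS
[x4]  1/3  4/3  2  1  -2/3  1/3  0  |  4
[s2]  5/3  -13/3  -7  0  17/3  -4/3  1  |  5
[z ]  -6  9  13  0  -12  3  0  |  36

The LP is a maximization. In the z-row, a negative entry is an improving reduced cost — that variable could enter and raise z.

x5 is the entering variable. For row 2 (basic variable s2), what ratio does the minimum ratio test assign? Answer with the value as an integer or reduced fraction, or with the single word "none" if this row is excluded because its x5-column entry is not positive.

15/17

Ratio = RHS / (x5 entry) = 5 / (17/3) = 15/17.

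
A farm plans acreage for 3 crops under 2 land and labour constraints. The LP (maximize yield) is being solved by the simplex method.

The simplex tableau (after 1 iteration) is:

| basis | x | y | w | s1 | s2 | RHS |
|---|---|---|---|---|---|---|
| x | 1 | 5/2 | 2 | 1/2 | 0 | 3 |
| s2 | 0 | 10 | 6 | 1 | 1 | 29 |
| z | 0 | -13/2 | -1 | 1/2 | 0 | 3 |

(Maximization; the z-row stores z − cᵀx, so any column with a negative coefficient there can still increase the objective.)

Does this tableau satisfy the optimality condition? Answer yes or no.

no

Column y has objective-row coefficient -13/2, which is negative; an improving pivot exists, so not yet optimal.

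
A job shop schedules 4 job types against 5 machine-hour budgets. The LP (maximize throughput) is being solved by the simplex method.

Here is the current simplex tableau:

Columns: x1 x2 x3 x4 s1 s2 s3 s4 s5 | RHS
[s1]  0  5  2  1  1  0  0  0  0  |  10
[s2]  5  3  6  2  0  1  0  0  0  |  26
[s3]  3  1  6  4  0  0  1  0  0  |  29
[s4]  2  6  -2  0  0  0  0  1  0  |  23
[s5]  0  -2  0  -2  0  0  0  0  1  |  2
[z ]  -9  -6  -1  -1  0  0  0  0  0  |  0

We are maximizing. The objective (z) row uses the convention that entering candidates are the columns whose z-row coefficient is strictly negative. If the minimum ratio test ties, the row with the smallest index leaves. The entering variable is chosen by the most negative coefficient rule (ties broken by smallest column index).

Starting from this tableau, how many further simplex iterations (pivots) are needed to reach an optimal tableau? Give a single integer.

pivot: x1 in, s2 out → z = 234/5
pivot: x2 in, s1 out → z = 48
No improving column remains; optimal.

2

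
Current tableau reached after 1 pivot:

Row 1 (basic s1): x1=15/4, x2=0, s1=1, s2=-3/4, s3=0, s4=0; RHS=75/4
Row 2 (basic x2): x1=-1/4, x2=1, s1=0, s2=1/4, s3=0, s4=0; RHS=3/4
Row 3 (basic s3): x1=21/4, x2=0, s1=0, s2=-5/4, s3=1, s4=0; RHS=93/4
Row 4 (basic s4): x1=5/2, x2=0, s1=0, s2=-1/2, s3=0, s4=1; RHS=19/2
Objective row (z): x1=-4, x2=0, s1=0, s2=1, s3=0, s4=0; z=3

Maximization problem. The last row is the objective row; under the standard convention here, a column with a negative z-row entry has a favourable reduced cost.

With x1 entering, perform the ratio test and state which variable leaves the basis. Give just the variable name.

s4

Ratios: row 1 (s1): (75/4)/(15/4) = 5; row 2 (x2): entry -1/4 ≤ 0, skip; row 3 (s3): (93/4)/(21/4) = 31/7; row 4 (s4): (19/2)/(5/2) = 19/5.
Minimum ratio 19/5 is in the s4 row, so s4 leaves.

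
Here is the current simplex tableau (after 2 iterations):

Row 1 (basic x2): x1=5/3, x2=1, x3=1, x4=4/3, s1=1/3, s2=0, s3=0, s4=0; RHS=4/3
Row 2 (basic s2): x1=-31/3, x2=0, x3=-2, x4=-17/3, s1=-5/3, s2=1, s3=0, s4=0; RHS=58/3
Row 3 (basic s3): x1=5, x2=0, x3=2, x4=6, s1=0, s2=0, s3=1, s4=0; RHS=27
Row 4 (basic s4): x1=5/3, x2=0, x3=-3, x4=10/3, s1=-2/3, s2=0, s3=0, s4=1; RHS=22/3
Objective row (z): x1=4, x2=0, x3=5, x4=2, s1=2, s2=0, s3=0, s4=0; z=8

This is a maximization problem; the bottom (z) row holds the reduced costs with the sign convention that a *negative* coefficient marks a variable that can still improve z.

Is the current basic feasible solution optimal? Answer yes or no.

No objective-row coefficient is strictly negative, so no entering variable exists; the tableau is optimal.

yes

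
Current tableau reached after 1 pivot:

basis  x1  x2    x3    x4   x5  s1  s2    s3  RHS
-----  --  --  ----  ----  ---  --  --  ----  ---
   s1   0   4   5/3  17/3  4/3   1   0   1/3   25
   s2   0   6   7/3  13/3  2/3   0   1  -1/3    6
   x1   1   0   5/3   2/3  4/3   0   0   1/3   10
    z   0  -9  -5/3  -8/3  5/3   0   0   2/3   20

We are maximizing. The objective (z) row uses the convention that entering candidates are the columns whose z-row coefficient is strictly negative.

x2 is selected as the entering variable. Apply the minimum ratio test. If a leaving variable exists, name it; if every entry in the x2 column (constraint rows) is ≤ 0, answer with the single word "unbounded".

Ratios: row 1 (s1): 25/4 = 25/4; row 2 (s2): 6/6 = 1; row 3 (x1): entry 0 ≤ 0, skip.
Minimum ratio is in the s2 row, so s2 leaves.

s2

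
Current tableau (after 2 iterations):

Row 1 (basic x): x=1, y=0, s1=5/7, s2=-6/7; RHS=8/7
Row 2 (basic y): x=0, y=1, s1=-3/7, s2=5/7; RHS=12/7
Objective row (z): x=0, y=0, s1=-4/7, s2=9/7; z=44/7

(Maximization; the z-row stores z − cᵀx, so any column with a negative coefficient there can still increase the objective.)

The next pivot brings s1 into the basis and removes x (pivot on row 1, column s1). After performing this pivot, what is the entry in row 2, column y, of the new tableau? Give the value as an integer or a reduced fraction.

Pivot element is row 1, column s1: 5/7.
Normalize row 1: new (row 1, y) = 0/(5/7) = 0.
row 2 ← row 2 − (-3/7)·(new row 1): 1 − (-3/7)·0 = 1.

1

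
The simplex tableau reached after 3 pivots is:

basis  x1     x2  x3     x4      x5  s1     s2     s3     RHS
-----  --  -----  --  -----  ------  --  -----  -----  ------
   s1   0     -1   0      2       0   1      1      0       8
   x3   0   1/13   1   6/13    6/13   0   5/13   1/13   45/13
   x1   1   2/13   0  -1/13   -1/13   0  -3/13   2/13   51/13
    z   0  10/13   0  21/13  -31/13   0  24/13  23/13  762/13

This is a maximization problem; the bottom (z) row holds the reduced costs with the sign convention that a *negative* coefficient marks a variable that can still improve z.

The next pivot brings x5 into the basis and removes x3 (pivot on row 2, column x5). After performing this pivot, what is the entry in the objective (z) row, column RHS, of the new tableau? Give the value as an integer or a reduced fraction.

Pivot element is row 2, column x5: 6/13.
Normalize row 2: new (row 2, RHS) = (45/13)/(6/13) = 15/2.
z-row ← z-row − (-31/13)·(new row 2): 762/13 − (-31/13)·(15/2) = 153/2.

153/2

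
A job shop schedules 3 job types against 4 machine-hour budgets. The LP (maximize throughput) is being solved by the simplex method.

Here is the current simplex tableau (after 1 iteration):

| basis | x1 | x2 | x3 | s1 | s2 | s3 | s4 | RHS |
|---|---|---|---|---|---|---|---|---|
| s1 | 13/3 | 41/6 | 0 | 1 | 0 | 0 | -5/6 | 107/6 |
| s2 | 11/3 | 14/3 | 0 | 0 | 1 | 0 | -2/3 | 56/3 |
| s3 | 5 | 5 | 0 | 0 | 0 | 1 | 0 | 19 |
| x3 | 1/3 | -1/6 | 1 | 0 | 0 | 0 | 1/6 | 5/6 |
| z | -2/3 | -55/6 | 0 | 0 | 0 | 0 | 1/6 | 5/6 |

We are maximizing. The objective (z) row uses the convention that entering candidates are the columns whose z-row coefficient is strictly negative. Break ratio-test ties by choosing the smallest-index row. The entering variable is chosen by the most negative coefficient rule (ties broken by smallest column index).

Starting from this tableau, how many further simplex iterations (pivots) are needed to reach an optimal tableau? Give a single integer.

2

pivot: x2 in, s1 out → z = 1015/41
pivot: s4 in, x3 out → z = 33
No improving column remains; optimal.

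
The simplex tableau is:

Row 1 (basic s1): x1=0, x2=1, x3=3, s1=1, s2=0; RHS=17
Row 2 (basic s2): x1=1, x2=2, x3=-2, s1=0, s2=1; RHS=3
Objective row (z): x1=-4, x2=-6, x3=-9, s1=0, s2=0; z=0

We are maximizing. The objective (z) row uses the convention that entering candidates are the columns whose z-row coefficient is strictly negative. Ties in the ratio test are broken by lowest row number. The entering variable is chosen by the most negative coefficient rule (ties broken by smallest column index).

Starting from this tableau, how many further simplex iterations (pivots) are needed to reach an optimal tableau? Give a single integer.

pivot: x3 in, s1 out → z = 51
pivot: x1 in, s2 out → z = 325/3
No improving column remains; optimal.

2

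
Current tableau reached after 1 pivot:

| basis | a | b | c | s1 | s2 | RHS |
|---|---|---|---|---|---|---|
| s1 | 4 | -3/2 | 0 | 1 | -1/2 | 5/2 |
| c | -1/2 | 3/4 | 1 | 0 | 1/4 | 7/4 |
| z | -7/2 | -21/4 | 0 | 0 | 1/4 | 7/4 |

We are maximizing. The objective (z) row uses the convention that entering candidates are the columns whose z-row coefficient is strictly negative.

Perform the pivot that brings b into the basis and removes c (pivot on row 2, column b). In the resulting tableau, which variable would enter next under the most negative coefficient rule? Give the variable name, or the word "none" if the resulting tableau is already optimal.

Pivot element 3/4. New z-row = old z-row − (-21/4)·(row 2/(3/4)).
Updated z-row coefficients: a: -7, b: 0, c: 7, s1: 0, s2: 2.
The most negative is -7 in column a, so a would enter next.

a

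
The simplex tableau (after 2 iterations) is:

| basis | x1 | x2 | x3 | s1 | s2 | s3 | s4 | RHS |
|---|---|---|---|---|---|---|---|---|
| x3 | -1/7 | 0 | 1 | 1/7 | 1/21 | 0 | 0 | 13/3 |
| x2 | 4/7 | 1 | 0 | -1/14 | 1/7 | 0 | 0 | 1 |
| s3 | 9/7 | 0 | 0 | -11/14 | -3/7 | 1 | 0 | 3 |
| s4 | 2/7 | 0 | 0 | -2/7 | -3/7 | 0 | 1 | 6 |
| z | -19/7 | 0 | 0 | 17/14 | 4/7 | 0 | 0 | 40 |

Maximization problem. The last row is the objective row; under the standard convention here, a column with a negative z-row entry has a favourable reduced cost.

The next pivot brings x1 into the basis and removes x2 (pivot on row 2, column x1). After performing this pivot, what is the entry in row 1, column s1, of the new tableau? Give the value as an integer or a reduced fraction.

Pivot element is row 2, column x1: 4/7.
Normalize row 2: new (row 2, s1) = (-1/14)/(4/7) = -1/8.
row 1 ← row 1 − (-1/7)·(new row 2): 1/7 − (-1/7)·(-1/8) = 1/8.

1/8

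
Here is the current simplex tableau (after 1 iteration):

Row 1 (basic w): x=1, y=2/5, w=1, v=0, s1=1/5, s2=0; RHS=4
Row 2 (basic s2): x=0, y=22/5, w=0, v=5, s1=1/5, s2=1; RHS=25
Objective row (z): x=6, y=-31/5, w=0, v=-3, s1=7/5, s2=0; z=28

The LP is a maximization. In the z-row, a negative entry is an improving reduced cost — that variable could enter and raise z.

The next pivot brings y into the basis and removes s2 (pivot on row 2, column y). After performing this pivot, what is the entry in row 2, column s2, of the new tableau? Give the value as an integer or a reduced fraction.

5/22

Pivot element is row 2, column y: 22/5.
Normalize row 2: new (row 2, s2) = 1/(22/5) = 5/22.
Row 2 is the pivot row, so the entry is 5/22.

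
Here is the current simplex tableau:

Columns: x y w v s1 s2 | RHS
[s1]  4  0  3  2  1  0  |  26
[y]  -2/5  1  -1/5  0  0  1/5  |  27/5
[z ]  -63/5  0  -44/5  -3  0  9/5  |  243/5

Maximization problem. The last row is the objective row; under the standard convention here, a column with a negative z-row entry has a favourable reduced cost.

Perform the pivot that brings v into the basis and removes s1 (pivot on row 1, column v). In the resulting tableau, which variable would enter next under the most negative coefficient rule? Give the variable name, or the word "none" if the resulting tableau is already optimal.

x

Pivot element 2. New z-row = old z-row − (-3)·(row 1/2).
Updated z-row coefficients: x: -33/5, y: 0, w: -43/10, v: 0, s1: 3/2, s2: 9/5.
The most negative is -33/5 in column x, so x would enter next.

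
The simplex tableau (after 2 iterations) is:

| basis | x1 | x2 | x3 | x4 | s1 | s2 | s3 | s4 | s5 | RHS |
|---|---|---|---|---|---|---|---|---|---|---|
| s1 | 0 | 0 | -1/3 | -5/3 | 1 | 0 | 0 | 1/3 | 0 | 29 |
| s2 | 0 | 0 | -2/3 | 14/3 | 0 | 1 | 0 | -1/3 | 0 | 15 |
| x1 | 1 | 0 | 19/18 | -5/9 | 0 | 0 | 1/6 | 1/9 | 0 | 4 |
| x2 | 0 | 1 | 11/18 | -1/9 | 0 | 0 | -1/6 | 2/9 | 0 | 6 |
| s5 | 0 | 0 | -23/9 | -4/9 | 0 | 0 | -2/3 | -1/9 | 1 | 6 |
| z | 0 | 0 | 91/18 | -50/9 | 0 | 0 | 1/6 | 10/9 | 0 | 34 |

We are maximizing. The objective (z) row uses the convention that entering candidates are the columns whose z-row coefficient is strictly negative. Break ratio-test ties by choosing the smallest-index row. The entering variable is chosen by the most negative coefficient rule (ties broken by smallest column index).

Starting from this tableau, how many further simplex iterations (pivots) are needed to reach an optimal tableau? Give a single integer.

1

pivot: x4 in, s2 out → z = 363/7
No improving column remains; optimal.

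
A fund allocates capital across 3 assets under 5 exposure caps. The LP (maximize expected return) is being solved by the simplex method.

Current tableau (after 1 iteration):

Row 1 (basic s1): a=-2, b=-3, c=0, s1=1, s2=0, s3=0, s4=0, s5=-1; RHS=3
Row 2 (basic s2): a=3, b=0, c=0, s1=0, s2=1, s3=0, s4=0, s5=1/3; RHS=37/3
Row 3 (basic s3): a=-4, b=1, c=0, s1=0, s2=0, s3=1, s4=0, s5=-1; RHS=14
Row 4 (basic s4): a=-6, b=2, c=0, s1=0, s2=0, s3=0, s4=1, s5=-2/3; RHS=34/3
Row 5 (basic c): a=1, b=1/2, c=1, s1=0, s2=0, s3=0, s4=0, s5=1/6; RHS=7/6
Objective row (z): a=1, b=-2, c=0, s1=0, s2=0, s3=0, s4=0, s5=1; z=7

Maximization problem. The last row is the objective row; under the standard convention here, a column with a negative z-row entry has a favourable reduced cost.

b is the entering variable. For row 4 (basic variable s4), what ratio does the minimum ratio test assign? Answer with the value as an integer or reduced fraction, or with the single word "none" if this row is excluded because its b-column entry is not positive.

17/3

Ratio = RHS / (b entry) = (34/3) / 2 = 17/3.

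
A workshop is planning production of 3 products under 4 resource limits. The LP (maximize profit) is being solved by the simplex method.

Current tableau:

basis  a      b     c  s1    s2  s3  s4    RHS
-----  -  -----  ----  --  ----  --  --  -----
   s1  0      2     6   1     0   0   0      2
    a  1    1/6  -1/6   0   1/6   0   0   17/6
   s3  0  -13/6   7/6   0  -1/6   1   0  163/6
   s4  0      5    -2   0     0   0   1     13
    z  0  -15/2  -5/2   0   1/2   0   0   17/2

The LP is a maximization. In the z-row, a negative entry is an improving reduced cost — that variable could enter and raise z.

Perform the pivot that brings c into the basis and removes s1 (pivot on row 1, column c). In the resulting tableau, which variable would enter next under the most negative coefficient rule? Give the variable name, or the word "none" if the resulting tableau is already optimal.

Pivot element 6. New z-row = old z-row − (-5/2)·(row 1/6).
Updated z-row coefficients: a: 0, b: -20/3, c: 0, s1: 5/12, s2: 1/2, s3: 0, s4: 0.
The most negative is -20/3 in column b, so b would enter next.

b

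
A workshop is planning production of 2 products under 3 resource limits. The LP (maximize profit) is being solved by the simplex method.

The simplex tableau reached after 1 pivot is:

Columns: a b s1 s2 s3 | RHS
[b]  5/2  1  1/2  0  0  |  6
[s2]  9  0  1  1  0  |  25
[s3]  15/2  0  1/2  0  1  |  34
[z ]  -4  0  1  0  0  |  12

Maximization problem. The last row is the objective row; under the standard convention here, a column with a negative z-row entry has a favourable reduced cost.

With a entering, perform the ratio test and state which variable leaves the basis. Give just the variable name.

Ratios: row 1 (b): 6/(5/2) = 12/5; row 2 (s2): 25/9 = 25/9; row 3 (s3): 34/(15/2) = 68/15.
Minimum ratio 12/5 is in the b row, so b leaves.

b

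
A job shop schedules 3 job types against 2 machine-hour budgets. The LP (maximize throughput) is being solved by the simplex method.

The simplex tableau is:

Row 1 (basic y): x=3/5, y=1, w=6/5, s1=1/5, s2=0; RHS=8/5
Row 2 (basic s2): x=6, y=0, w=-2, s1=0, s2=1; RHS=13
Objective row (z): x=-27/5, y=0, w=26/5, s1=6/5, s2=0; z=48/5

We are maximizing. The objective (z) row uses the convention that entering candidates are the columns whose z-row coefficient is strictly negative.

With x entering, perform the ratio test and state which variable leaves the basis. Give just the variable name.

Ratios: row 1 (y): (8/5)/(3/5) = 8/3; row 2 (s2): 13/6 = 13/6.
Minimum ratio 13/6 is in the s2 row, so s2 leaves.

s2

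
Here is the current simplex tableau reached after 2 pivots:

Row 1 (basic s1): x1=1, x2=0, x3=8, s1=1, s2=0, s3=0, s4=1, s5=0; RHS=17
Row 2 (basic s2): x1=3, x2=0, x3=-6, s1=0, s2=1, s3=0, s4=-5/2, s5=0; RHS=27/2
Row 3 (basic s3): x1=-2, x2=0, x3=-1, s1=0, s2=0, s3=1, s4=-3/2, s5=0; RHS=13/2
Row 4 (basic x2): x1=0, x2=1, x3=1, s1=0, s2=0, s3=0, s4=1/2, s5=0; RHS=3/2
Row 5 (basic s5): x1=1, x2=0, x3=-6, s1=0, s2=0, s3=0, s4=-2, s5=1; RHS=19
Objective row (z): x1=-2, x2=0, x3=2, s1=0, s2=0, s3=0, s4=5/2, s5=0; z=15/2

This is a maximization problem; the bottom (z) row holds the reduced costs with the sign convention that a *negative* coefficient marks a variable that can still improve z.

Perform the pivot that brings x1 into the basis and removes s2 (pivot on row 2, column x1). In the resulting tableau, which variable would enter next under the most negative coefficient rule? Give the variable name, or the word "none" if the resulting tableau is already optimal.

x3

Pivot element 3. New z-row = old z-row − (-2)·(row 2/3).
Updated z-row coefficients: x1: 0, x2: 0, x3: -2, s1: 0, s2: 2/3, s3: 0, s4: 5/6, s5: 0.
The most negative is -2 in column x3, so x3 would enter next.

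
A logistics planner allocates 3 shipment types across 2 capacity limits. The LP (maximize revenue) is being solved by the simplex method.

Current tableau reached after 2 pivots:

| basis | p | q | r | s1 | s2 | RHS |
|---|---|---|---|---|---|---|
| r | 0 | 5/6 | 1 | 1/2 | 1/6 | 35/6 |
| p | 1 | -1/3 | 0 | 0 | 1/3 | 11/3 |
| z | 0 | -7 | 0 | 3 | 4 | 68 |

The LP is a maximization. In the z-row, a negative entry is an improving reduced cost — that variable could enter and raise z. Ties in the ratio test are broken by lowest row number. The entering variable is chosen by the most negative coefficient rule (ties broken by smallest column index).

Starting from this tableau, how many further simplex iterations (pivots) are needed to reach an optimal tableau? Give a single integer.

pivot: q in, r out → z = 117
No improving column remains; optimal.

1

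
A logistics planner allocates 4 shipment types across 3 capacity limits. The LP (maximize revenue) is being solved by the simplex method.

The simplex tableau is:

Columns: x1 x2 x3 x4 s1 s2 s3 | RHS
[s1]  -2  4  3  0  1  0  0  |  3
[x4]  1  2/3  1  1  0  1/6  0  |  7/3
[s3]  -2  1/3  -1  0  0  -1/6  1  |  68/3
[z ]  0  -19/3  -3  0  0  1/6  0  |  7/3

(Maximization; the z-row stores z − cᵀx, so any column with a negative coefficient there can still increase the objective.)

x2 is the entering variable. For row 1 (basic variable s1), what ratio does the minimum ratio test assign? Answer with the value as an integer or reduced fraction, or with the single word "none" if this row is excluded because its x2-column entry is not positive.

Ratio = RHS / (x2 entry) = 3 / 4 = 3/4.

3/4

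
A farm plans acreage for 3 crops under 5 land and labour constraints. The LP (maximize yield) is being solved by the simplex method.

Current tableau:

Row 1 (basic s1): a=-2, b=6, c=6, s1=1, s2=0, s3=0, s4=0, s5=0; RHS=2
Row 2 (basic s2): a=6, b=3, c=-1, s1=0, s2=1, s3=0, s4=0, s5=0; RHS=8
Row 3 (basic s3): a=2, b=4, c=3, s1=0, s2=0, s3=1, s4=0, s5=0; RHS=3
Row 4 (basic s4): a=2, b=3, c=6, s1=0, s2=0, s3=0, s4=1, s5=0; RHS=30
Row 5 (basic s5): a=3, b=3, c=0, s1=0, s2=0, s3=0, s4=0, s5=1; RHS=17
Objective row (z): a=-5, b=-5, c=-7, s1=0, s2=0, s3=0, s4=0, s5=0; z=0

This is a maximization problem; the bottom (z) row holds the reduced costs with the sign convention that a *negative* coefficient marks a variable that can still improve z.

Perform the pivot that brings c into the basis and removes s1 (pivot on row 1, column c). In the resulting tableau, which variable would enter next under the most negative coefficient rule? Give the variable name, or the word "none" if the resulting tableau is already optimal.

Pivot element 6. New z-row = old z-row − (-7)·(row 1/6).
Updated z-row coefficients: a: -22/3, b: 2, c: 0, s1: 7/6, s2: 0, s3: 0, s4: 0, s5: 0.
The most negative is -22/3 in column a, so a would enter next.

a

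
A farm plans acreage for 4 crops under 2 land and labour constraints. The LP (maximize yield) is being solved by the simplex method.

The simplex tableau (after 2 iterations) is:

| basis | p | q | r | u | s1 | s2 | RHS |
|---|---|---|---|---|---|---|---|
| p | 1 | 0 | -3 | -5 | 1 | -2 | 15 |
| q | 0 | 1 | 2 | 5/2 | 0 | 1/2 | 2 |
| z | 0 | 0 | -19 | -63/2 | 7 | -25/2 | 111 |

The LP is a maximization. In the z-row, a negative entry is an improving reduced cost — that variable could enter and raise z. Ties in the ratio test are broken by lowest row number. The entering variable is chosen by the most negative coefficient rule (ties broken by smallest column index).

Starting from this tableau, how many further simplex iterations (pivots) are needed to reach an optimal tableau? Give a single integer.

pivot: u in, q out → z = 681/5
pivot: s2 in, u out → z = 161
No improving column remains; optimal.

2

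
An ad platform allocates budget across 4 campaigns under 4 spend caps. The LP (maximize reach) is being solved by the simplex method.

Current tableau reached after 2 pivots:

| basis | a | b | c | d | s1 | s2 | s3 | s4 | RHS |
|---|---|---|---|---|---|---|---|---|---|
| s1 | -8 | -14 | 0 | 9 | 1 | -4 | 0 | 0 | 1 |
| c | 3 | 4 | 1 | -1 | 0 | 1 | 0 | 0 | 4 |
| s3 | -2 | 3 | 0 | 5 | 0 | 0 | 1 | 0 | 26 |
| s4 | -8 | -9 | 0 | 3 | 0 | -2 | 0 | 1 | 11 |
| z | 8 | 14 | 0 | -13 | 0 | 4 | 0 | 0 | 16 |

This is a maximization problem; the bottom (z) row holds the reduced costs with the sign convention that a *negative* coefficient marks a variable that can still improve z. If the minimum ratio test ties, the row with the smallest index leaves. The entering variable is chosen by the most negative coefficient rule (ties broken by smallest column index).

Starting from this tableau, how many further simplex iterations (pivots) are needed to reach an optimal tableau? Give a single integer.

3

pivot: d in, s1 out → z = 157/9
pivot: b in, c out → z = 307/11
pivot: s2 in, b out → z = 153/5
No improving column remains; optimal.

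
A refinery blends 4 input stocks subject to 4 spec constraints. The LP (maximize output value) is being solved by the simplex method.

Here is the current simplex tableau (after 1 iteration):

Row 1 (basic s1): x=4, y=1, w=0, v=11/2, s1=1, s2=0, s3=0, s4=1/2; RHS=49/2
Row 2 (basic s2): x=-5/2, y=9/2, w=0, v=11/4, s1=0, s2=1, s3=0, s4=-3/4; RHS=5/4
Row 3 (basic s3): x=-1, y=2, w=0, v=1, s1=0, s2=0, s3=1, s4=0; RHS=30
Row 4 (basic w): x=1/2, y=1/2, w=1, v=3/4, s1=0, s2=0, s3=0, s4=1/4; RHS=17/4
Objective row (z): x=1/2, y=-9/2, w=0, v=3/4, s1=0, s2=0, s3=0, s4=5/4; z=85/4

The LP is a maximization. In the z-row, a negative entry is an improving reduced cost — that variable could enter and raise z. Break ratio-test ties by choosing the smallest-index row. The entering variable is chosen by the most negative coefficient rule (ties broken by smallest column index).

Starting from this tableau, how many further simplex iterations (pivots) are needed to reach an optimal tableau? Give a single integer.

pivot: y in, s2 out → z = 45/2
pivot: x in, w out → z = 463/14
No improving column remains; optimal.

2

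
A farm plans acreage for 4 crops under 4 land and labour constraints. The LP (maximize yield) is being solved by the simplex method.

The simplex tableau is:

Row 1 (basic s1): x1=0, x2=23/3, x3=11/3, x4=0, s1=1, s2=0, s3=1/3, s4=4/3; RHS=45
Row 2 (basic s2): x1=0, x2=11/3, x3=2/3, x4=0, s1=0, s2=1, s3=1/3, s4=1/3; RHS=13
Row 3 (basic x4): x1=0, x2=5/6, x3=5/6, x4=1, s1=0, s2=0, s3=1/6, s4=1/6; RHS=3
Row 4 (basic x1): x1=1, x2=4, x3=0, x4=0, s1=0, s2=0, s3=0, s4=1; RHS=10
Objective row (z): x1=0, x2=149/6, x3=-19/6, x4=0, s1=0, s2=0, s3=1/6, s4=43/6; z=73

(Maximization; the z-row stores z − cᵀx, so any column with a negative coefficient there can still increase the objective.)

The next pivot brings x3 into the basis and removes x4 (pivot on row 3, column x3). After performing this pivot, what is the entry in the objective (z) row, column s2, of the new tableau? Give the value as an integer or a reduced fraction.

Pivot element is row 3, column x3: 5/6.
Normalize row 3: new (row 3, s2) = 0/(5/6) = 0.
z-row ← z-row − (-19/6)·(new row 3): 0 − (-19/6)·0 = 0.

0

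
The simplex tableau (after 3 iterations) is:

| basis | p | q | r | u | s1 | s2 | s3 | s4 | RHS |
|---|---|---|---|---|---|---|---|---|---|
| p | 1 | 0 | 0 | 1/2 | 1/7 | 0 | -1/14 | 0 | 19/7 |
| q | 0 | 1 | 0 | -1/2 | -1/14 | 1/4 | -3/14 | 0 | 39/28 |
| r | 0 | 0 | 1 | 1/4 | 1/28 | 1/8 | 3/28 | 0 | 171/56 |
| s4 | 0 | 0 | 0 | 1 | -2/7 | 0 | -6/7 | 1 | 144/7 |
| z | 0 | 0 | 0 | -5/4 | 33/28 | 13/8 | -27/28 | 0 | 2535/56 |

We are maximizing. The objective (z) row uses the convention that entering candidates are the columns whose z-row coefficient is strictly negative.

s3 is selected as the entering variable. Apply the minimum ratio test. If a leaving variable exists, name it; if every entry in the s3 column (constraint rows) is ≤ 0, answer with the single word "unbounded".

r

Ratios: row 1 (p): entry -1/14 ≤ 0, skip; row 2 (q): entry -3/14 ≤ 0, skip; row 3 (r): (171/56)/(3/28) = 57/2; row 4 (s4): entry -6/7 ≤ 0, skip.
Minimum ratio is in the r row, so r leaves.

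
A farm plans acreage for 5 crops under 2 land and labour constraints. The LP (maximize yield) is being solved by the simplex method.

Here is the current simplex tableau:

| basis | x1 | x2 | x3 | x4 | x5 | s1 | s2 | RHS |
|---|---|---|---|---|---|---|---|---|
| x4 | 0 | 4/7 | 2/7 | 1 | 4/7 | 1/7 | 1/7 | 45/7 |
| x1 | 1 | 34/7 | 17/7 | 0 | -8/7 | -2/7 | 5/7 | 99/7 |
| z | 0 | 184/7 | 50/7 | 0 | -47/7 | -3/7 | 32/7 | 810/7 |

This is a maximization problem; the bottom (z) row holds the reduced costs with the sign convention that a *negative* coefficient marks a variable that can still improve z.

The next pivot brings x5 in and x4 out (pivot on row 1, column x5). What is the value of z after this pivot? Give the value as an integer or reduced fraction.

Minimum ratio for x5: (45/7)/(4/7) = 45/4.
z changes by −(z-row coeff of x5)·ratio = −(-47/7)·(45/4) = 2115/28.
New z = 810/7 + (2115/28) = 765/4.

765/4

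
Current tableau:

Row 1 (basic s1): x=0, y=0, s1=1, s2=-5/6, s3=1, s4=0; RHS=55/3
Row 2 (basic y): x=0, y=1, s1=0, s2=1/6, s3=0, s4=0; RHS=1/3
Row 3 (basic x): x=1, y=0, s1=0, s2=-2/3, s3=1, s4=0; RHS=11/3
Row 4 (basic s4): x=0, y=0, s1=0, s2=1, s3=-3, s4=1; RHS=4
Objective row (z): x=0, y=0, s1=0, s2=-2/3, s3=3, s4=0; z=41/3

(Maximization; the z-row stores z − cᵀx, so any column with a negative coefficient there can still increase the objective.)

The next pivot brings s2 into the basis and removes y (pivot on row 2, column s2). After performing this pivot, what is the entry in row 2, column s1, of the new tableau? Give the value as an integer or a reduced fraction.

0

Pivot element is row 2, column s2: 1/6.
Normalize row 2: new (row 2, s1) = 0/(1/6) = 0.
Row 2 is the pivot row, so the entry is 0.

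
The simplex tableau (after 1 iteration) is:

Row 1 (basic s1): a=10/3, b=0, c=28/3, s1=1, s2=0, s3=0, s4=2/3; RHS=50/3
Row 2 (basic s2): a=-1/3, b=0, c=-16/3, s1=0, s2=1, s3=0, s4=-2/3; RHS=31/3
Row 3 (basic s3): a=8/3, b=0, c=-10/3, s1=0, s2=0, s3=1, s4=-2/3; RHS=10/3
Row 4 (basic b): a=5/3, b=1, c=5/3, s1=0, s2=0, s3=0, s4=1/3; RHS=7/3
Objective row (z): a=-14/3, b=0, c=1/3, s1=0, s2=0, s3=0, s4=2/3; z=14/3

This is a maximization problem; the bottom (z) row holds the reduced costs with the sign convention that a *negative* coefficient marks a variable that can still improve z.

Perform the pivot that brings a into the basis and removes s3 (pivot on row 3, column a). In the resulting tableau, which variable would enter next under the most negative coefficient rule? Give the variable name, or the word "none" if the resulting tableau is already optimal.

c

Pivot element 8/3. New z-row = old z-row − (-14/3)·(row 3/(8/3)).
Updated z-row coefficients: a: 0, b: 0, c: -11/2, s1: 0, s2: 0, s3: 7/4, s4: -1/2.
The most negative is -11/2 in column c, so c would enter next.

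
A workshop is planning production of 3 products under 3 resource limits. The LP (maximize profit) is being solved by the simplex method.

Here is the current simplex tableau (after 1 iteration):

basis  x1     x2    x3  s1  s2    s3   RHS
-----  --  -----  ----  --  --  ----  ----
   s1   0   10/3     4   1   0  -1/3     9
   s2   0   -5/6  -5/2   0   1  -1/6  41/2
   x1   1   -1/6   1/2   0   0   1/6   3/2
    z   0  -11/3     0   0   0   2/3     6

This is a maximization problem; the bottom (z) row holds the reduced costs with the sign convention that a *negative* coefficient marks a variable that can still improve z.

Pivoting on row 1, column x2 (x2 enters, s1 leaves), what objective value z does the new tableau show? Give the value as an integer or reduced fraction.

Minimum ratio for x2: 9/(10/3) = 27/10.
z changes by −(z-row coeff of x2)·ratio = −(-11/3)·(27/10) = 99/10.
New z = 6 + (99/10) = 159/10.

159/10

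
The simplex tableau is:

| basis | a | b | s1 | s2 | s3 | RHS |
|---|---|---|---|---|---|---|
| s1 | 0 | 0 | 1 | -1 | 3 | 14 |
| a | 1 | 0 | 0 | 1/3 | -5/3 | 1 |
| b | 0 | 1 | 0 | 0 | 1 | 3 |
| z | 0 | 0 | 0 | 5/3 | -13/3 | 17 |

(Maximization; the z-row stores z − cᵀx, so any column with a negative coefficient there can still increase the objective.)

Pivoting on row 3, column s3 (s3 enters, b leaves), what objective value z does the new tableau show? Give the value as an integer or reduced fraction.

30

Minimum ratio for s3: 3/1 = 3.
z changes by −(z-row coeff of s3)·ratio = −(-13/3)·3 = 13.
New z = 17 + 13 = 30.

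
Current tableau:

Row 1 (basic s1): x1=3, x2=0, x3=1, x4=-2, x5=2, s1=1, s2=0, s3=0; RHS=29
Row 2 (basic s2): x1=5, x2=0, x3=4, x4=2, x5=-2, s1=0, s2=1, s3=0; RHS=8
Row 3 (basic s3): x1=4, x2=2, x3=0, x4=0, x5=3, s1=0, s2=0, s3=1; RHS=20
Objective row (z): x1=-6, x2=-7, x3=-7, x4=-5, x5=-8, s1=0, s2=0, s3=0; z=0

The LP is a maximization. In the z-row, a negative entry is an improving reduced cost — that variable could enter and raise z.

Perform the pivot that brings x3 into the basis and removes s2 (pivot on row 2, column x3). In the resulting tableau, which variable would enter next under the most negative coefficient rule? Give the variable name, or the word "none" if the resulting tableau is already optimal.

x5

Pivot element 4. New z-row = old z-row − (-7)·(row 2/4).
Updated z-row coefficients: x1: 11/4, x2: -7, x3: 0, x4: -3/2, x5: -23/2, s1: 0, s2: 7/4, s3: 0.
The most negative is -23/2 in column x5, so x5 would enter next.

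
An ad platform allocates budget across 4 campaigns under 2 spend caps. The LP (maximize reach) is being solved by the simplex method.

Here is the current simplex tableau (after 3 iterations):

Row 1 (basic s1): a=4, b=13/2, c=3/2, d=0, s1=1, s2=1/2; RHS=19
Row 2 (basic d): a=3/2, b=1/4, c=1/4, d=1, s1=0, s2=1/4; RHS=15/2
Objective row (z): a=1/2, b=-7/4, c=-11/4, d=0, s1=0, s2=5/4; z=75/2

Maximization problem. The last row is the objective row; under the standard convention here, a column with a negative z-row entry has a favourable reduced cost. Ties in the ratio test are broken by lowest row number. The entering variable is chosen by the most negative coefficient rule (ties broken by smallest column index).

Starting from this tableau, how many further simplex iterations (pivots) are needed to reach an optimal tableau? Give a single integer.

1

pivot: c in, s1 out → z = 217/3
No improving column remains; optimal.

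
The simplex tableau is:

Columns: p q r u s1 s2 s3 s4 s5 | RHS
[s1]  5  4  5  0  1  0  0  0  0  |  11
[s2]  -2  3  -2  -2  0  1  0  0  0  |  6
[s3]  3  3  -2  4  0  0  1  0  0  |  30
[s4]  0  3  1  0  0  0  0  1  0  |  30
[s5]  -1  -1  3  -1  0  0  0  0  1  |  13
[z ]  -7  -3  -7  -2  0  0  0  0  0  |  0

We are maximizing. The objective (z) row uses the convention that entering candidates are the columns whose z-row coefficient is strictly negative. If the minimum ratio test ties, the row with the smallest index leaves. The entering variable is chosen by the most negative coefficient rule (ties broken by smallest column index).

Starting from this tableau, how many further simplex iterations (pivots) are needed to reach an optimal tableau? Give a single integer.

3

pivot: p in, s1 out → z = 77/5
pivot: u in, s3 out → z = 271/10
pivot: r in, p out → z = 163/5
No improving column remains; optimal.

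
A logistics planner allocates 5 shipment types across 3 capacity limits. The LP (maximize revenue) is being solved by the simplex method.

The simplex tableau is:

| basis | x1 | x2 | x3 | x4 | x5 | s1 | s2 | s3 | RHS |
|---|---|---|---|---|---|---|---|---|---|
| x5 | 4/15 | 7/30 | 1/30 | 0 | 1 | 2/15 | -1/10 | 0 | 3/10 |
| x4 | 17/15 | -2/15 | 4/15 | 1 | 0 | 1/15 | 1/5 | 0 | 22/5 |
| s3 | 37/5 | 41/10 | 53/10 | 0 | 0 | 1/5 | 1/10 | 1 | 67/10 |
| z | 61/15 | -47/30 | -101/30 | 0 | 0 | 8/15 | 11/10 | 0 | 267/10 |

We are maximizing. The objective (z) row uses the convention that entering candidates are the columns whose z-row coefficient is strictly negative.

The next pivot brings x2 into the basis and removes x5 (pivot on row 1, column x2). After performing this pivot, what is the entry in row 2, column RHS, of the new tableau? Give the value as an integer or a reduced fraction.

Pivot element is row 1, column x2: 7/30.
Normalize row 1: new (row 1, RHS) = (3/10)/(7/30) = 9/7.
row 2 ← row 2 − (-2/15)·(new row 1): 22/5 − (-2/15)·(9/7) = 32/7.

32/7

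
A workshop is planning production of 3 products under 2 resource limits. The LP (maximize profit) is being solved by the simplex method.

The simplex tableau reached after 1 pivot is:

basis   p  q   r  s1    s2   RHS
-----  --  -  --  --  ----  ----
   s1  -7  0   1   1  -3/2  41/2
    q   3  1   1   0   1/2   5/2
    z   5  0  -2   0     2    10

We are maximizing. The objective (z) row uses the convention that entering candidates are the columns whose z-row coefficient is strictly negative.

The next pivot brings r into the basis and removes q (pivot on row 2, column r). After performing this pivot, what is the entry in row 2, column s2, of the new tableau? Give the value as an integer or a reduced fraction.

1/2

Pivot element is row 2, column r: 1.
Normalize row 2: new (row 2, s2) = (1/2)/1 = 1/2.
Row 2 is the pivot row, so the entry is 1/2.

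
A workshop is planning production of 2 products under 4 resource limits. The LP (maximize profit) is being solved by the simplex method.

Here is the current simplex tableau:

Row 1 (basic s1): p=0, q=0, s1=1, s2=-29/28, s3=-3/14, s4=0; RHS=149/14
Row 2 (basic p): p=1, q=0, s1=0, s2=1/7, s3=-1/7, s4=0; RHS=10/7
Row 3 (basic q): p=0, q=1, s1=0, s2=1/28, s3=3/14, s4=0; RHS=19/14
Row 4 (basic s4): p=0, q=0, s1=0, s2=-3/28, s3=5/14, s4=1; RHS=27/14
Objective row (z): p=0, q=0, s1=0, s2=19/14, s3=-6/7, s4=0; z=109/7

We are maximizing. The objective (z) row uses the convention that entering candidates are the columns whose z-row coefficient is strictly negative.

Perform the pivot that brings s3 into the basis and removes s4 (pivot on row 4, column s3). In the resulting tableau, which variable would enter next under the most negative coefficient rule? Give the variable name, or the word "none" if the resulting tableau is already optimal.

Pivot element 5/14. New z-row = old z-row − (-6/7)·(row 4/(5/14)).
Updated z-row coefficients: p: 0, q: 0, s1: 0, s2: 11/10, s3: 0, s4: 12/5.
No coefficient is strictly negative; the tableau after this pivot is optimal.

none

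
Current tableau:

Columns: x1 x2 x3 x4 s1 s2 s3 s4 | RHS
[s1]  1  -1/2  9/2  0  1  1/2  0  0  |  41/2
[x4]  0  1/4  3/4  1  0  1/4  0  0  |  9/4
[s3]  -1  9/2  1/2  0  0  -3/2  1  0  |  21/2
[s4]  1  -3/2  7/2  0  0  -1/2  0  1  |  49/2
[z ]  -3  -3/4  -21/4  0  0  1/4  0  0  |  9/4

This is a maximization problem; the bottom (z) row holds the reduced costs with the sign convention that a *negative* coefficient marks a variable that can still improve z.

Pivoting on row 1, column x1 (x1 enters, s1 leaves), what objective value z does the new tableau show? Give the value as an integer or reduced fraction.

255/4

Minimum ratio for x1: (41/2)/1 = 41/2.
z changes by −(z-row coeff of x1)·ratio = −(-3)·(41/2) = 123/2.
New z = 9/4 + (123/2) = 255/4.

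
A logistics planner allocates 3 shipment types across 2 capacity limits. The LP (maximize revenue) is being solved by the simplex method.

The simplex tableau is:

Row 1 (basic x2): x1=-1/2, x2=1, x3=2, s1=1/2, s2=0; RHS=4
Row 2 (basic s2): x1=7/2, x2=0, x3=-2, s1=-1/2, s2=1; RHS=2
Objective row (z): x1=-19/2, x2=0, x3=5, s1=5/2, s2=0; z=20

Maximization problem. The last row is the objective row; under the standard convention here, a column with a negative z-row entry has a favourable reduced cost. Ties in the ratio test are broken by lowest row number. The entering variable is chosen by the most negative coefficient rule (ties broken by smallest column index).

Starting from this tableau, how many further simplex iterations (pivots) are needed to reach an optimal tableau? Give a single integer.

2

pivot: x1 in, s2 out → z = 178/7
pivot: x3 in, x2 out → z = 53/2
No improving column remains; optimal.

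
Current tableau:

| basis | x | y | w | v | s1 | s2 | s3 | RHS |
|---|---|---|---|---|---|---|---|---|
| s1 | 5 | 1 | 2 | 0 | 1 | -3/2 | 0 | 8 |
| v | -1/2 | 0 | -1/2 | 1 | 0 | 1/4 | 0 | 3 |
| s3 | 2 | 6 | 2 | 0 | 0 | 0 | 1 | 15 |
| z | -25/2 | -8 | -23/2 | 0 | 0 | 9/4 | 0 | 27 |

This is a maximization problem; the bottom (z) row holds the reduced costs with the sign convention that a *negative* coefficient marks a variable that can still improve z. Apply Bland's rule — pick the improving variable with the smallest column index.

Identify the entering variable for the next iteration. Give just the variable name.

x

Objective-row coefficients: x: -25/2, y: -8, w: -23/2, v: 0, s1: 0, s2: 9/4, s3: 0.
Improving columns: x, y, w. Bland's rule picks the smallest column index → x.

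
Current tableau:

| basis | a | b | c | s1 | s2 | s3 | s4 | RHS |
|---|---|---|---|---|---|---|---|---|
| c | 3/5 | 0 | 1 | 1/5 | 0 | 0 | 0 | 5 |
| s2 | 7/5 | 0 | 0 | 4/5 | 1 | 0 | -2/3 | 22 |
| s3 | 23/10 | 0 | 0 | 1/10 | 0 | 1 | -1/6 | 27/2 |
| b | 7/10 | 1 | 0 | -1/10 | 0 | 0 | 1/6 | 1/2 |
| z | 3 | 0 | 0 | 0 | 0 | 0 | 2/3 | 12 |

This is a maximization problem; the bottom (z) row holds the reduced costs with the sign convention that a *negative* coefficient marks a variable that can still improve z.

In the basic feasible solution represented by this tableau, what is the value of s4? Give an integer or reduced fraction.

0

s4 is nonbasic (not in the basis column), so its value in the current BFS is 0.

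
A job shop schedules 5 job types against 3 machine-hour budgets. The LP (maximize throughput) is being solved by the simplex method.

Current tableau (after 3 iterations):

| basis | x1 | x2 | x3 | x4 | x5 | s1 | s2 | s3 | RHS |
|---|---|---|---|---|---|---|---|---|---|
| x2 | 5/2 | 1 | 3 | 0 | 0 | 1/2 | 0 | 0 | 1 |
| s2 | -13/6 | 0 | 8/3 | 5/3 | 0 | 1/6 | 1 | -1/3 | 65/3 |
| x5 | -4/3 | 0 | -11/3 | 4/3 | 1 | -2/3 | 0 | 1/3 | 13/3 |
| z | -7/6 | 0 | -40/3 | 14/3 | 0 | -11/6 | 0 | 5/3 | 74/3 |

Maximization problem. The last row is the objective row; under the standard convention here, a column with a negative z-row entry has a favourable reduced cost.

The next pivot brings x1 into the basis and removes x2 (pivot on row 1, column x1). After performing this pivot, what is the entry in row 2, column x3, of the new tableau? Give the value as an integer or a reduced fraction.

Pivot element is row 1, column x1: 5/2.
Normalize row 1: new (row 1, x3) = 3/(5/2) = 6/5.
row 2 ← row 2 − (-13/6)·(new row 1): 8/3 − (-13/6)·(6/5) = 79/15.

79/15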